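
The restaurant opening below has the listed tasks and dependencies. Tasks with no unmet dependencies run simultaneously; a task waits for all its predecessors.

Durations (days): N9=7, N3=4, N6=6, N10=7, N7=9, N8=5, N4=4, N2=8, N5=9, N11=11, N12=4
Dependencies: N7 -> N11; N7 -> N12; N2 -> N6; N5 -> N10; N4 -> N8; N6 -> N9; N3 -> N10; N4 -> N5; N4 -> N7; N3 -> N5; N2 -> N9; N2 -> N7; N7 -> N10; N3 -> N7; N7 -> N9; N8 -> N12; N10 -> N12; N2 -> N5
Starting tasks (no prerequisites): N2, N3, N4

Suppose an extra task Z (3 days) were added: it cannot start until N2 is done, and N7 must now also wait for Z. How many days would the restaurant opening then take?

31

Originally the restaurant opening takes 28 days.
With Z inserted, N7 now waits for max(N4, N3, N2, Z).
New critical path: N2→Z→N7→N10→N12 = 8+3+9+7+4 = 31 ⇒ 31 days.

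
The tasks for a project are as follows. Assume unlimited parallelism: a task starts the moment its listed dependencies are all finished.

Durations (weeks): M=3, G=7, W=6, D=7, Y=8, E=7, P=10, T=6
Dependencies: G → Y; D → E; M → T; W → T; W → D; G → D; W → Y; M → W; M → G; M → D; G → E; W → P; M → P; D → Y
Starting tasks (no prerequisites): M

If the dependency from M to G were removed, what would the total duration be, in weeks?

24

With the dependency in place, M→G→D→Y = 3+7+7+8 = 25 sets the finish at 25 weeks.
Without M→G, G's earliest start moves from 3 to 0.
After: M→W→D→Y = 3+6+7+8 = 24 → 24 weeks.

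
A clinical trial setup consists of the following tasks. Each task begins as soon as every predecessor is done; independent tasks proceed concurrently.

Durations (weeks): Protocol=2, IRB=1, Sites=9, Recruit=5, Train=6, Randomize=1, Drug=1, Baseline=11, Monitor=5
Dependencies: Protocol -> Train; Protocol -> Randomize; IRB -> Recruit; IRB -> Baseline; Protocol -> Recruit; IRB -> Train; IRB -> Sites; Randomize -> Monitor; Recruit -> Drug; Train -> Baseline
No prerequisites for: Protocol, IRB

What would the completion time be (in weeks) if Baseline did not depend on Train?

12

With the dependency in place, Protocol→Train→Baseline = 2+6+11 = 19 sets the finish at 19 weeks.
Without Train→Baseline, Baseline's earliest start moves from 8 to 1.
New critical path: IRB→Baseline = 1+11 = 12 ⇒ 12 weeks.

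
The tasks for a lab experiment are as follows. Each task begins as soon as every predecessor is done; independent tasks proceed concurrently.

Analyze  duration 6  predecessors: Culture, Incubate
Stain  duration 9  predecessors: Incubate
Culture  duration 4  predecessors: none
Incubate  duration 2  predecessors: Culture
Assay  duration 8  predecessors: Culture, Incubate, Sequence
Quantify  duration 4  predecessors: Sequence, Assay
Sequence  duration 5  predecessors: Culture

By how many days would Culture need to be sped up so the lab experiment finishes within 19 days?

Current finish: 21 days; target: 19.
Culture is on every critical path, so each day cut from Culture cuts the finish by one (this holds down to a finish of 18).
Need 21 − 19 = 2 days off Culture → Culture becomes 2 days, finish becomes 19.

2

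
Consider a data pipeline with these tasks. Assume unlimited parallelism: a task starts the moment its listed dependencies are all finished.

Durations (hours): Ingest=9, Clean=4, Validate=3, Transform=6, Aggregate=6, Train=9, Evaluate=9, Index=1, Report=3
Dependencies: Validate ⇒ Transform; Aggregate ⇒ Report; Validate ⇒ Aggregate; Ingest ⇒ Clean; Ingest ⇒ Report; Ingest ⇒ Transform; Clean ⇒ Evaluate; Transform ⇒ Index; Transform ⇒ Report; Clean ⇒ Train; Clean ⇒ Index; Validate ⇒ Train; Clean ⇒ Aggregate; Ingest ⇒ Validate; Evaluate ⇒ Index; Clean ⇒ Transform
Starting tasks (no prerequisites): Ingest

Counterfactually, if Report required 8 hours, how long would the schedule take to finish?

27

Critical path before the change: Ingest→Clean→Evaluate→Index = 9+4+9+1 = 23 giving 23 hours.
Report has 1 hour of float (longest path through it is 22).
Now Ingest→Clean→Transform→Report = 9+4+6+8 = 27 is longest, so the finish becomes 27 hours.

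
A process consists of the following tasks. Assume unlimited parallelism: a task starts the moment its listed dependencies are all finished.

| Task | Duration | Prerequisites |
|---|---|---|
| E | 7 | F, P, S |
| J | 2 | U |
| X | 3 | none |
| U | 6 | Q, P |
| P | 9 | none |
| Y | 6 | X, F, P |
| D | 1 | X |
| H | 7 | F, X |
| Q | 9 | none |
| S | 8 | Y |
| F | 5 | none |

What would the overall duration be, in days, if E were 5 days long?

As given, the longest chain is P→Y→S→E = 9+6+8+7 = 30, so the finish is 30 days.
E lies on that path, so at 5 days the path becomes 28 days.
No other chain overtakes it, so the finish is 28 days.

28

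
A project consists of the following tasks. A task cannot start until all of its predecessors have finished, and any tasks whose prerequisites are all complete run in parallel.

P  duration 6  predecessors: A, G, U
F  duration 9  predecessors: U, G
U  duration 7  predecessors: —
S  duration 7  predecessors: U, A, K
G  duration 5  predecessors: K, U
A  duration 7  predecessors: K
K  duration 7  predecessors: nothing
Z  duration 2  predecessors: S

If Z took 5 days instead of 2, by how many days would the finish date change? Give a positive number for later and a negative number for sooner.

3

The binding path is K→A→S→Z = 7+7+7+2 = 23; finish at 23 days.
Z lies on that path, so at 5 days the path becomes 26 days.
That remains the longest chain; total 26 days.
Change in finish: 26 − 23 = +3 days.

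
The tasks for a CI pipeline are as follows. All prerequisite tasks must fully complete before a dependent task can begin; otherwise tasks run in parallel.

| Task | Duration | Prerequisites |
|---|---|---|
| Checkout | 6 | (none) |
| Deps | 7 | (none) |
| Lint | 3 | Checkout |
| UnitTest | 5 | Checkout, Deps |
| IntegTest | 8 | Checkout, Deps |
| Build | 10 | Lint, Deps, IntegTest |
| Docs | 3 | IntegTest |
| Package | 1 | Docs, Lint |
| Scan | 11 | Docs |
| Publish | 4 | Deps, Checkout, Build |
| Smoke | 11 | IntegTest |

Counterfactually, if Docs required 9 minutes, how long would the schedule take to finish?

The binding path is Deps→IntegTest→Docs→Scan = 7+8+3+11 = 29; finish at 29 minutes.
Docs is on the critical path; changing it to 9 makes that path 35 minutes.
No other chain overtakes it, so the finish is 35 minutes.

35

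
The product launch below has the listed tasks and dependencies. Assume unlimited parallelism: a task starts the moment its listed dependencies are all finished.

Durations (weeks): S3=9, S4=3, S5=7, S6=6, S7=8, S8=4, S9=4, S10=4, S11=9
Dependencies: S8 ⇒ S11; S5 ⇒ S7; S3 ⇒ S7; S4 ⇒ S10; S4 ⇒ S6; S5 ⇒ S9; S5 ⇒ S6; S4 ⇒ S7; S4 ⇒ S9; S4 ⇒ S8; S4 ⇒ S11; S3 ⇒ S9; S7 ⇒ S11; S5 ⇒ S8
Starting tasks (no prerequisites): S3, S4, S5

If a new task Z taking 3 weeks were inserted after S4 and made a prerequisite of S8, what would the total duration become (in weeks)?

Originally the schedule takes 26 weeks.
With Z inserted, S8 now waits for max(S4, S5, Z).
New critical path: S3→S7→S11 = 9+8+9 = 26 ⇒ 26 weeks.

26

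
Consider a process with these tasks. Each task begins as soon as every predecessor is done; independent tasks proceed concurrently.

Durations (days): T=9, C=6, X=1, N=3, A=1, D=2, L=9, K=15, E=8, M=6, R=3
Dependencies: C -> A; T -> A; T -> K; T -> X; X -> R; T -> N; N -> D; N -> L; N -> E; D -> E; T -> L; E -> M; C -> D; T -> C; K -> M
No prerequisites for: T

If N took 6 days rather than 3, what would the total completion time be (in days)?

Actual critical path: T→C→D→E→M = 9+6+2+8+6 = 31 ⇒ 31 days.
N is off the critical path — its longest chain is 28 days, giving 3 of slack.
The critical path is still T→C→D→E→M; finish is now 31 days.

31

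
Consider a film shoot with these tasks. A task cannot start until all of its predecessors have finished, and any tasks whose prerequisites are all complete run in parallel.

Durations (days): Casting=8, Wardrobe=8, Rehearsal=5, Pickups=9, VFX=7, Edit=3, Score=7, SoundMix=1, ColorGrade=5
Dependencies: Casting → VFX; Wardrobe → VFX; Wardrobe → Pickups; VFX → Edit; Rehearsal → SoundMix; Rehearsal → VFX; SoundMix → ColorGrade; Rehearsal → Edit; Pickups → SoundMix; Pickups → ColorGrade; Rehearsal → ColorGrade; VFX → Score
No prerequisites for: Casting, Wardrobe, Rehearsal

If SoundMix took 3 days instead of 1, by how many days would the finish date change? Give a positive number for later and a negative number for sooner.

Baseline: Wardrobe→Pickups→SoundMix→ColorGrade = 8+9+1+5 = 23 → 23 days.
SoundMix is on the critical path; changing it to 3 makes that path 25 days.
No other chain overtakes it, so the finish is 25 days.
Change in finish: 25 − 23 = +2 days.

2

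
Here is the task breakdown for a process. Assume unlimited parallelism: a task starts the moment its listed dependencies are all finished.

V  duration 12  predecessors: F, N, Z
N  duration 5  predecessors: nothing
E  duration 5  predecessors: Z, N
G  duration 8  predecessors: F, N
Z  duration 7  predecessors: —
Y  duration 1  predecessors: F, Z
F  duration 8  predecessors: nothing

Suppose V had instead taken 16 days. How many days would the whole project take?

24

The binding path is F→V = 8+12 = 20; finish at 20 days.
V lies on that path, so at 16 days the path becomes 24 days.
The critical path is still F→V; finish is now 24 days.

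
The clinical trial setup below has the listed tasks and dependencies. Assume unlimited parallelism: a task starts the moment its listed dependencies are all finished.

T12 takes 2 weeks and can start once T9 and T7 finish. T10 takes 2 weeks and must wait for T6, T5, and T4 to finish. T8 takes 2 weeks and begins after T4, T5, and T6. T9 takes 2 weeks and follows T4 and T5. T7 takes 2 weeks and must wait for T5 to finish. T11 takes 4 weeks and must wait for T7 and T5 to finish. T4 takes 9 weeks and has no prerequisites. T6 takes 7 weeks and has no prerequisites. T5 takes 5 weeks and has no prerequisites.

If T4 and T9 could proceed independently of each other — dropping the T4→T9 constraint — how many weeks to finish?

Before: longest chain T4→T9→T12 = 9+2+2 = 13, finish 13.
Without T4→T9, T9's earliest start moves from 9 to 5.
After: T4→T8 = 9+2 = 11 → 11 weeks.

11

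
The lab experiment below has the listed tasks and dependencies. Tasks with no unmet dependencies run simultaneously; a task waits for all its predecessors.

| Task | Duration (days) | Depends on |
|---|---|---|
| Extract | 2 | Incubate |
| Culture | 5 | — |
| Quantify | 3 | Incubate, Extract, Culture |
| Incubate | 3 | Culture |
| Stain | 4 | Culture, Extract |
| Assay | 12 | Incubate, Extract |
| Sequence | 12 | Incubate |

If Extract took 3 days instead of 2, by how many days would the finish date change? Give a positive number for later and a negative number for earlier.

The binding path is Culture→Incubate→Extract→Assay = 5+3+2+12 = 22; finish at 22 days.
Extract lies on that path, so at 3 days the path becomes 23 days.
That remains the longest chain; total 23 days.
Change in finish: 23 − 22 = +1 days.

1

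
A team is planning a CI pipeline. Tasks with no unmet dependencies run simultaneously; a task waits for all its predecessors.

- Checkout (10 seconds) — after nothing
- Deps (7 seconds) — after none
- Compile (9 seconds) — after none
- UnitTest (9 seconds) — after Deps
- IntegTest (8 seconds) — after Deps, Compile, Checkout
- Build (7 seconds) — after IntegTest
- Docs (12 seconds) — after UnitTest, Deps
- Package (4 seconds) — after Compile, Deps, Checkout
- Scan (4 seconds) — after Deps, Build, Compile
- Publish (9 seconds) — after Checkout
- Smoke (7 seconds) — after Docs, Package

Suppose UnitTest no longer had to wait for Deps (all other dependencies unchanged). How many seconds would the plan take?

With the dependency in place, Deps→UnitTest→Docs→Smoke = 7+9+12+7 = 35 sets the finish at 35 seconds.
Without Deps→UnitTest, UnitTest's earliest start moves from 7 to 0.
The longest chain is now Checkout→IntegTest→Build→Scan = 10+8+7+4 = 29, so the plan takes 29 seconds.

29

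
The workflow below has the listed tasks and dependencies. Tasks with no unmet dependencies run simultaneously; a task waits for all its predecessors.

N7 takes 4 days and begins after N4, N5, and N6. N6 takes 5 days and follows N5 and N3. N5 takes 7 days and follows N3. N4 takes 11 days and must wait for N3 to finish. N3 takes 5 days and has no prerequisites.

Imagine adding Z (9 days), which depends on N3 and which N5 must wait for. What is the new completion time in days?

30

Originally the workflow takes 21 days.
With Z inserted, N5 now waits for max(N3, Z).
New critical path: N3→Z→N5→N6→N7 = 5+9+7+5+4 = 30 ⇒ 30 days.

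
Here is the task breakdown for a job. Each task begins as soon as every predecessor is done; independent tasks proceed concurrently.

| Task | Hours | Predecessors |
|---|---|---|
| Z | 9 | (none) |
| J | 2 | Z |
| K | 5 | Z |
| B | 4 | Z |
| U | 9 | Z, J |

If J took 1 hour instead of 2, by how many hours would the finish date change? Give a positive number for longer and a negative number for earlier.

-1

The binding path is Z→J→U = 9+2+9 = 20; finish at 20 hours.
J is on the critical path; changing it to 1 makes that path 19 hours.
The critical path is still Z→J→U; finish is now 19 hours.
Change in finish: 19 − 20 = -1 hours.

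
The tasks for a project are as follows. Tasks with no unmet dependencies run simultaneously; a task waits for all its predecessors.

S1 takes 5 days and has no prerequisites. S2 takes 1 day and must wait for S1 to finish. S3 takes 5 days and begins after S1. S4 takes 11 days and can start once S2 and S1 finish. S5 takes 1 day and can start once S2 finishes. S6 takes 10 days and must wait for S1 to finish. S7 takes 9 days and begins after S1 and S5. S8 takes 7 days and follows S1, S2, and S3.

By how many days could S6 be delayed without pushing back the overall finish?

The longest chain is S1→S2→S4 = 5+1+11 = 17; overall finish 17 days.
Longest path through S6: 15 days (earliest finish 15, latest finish 17).
So S6 can slip 17 − 15 = 2 days.

2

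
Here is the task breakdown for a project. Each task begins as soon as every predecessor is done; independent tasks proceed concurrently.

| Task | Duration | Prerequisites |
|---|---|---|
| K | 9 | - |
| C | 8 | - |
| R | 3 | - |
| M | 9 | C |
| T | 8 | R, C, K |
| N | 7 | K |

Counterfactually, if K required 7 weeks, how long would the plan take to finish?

17

Actual critical path: K→T = 9+8 = 17 ⇒ 17 weeks.
K lies on that path, so at 7 weeks the path becomes 15 weeks.
Now C→M = 8+9 = 17 is longest, so the finish becomes 17 weeks.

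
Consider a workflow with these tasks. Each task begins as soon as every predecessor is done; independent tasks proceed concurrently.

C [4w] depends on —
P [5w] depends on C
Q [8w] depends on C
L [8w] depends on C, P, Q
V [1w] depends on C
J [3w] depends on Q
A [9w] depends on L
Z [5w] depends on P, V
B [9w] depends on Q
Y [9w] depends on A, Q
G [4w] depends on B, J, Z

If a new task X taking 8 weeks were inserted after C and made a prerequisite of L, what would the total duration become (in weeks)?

38

Originally the project takes 38 weeks.
With X inserted, L now waits for max(C, P, Q, X).
New critical path: C→X→L→A→Y = 4+8+8+9+9 = 38 ⇒ 38 weeks.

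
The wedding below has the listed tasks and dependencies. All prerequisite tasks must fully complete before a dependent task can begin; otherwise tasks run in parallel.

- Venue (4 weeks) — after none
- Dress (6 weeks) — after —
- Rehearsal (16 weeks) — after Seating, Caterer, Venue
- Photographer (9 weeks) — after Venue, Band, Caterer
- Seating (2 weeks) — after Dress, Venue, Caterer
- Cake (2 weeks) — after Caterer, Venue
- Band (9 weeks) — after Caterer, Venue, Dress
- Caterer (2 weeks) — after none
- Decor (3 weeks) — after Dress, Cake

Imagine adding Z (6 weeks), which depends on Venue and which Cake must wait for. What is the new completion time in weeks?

Originally the plan takes 24 weeks.
With Z inserted, Cake now waits for max(Caterer, Venue, Z).
New critical path: Dress→Band→Photographer = 6+9+9 = 24 ⇒ 24 weeks.

24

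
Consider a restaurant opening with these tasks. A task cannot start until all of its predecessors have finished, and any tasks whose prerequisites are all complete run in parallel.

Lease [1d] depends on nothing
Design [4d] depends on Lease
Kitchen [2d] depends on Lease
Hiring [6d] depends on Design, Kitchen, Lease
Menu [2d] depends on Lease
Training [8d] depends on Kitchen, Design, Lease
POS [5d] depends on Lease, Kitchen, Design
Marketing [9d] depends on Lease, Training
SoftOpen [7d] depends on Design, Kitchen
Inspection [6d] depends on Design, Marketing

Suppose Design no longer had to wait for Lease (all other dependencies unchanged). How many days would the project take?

27

With the dependency in place, Lease→Design→Training→Marketing→Inspection = 1+4+8+9+6 = 28 sets the finish at 28 days.
Without Lease→Design, Design's earliest start moves from 1 to 0.
After: Design→Training→Marketing→Inspection = 4+8+9+6 = 27 → 27 days.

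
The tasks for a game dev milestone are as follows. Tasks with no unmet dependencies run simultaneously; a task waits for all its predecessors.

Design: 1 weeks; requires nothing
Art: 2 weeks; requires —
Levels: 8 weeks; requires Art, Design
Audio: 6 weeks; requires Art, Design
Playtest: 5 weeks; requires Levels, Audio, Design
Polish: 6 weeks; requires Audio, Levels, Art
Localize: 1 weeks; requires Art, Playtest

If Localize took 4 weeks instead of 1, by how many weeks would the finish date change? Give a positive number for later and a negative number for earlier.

As given, the longest chain is Art→Levels→Playtest→Localize = 2+8+5+1 = 16, so the finish is 16 weeks.
Localize lies on that path, so at 4 weeks the path becomes 19 weeks.
The critical path is still Art→Levels→Playtest→Localize; finish is now 19 weeks.
Change in finish: 19 − 16 = +3 weeks.

3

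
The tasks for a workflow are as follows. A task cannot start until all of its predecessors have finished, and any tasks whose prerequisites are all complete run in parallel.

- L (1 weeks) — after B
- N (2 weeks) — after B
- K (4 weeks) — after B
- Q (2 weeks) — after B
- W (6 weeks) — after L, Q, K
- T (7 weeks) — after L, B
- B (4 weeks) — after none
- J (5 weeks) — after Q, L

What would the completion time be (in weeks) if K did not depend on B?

Original critical path: B→K→W = 4+4+6 = 14 ⇒ 14 weeks.
Without B→K, K's earliest start moves from 4 to 0.
The longest chain is now B→L→T = 4+1+7 = 12, so the project takes 12 weeks.

12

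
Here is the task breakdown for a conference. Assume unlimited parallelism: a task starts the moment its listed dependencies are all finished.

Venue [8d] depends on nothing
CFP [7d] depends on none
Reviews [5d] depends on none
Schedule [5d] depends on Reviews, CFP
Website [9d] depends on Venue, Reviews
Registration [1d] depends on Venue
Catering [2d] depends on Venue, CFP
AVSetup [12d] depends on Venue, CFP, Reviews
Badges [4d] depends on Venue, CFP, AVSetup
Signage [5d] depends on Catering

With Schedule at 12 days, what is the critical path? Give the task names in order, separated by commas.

Venue, AVSetup, Badges

Critical path before the change: Venue→AVSetup→Badges = 8+12+4 = 24 giving 24 days.
Schedule is off the critical path — its longest chain is 12 days, giving 12 of slack.
The critical path is still Venue→AVSetup→Badges; finish is now 24 days.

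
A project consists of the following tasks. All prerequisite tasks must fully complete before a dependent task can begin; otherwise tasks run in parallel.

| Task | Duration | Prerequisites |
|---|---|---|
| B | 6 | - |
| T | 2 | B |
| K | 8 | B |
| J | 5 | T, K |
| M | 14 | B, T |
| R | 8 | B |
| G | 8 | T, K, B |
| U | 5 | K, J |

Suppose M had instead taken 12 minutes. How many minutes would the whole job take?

24

Actual critical path: B→K→J→U = 6+8+5+5 = 24 ⇒ 24 minutes.
The longest path through M is only 22 minutes, so M has float 2.
That remains the longest chain; total 24 minutes.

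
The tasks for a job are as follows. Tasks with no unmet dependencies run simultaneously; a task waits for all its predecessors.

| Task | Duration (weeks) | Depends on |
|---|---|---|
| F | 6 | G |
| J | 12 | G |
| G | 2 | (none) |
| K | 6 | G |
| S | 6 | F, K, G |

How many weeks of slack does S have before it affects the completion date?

0

The longest chain is G→F→S = 2+6+6 = 14; overall finish 14 weeks.
Longest path through S: 14 weeks (earliest finish 14, latest finish 14).
So S can slip 14 − 14 = 0 weeks.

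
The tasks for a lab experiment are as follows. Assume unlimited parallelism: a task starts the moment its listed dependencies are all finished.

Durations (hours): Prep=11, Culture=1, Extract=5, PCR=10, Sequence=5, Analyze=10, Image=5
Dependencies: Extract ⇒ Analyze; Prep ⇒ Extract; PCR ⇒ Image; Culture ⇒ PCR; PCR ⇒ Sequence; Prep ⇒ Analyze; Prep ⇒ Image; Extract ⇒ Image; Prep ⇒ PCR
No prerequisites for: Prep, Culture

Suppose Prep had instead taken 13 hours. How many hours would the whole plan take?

28

Critical path before the change: Prep→Extract→Analyze = 11+5+10 = 26 giving 26 hours.
Prep is on the critical path; changing it to 13 makes that path 28 hours.
No other chain overtakes it, so the finish is 28 hours.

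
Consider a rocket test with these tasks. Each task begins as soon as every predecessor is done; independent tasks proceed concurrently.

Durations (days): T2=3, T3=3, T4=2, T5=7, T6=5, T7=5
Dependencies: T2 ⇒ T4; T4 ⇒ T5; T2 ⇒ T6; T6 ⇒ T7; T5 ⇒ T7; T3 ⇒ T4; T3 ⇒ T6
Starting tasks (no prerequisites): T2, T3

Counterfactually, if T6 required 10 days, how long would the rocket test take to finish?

18

Actual critical path: T2→T4→T5→T7 = 3+2+7+5 = 17 ⇒ 17 days.
T6 has 4 days of float (longest path through it is 13).
Now T2→T6→T7 = 3+10+5 = 18 is longest, so the finish becomes 18 days.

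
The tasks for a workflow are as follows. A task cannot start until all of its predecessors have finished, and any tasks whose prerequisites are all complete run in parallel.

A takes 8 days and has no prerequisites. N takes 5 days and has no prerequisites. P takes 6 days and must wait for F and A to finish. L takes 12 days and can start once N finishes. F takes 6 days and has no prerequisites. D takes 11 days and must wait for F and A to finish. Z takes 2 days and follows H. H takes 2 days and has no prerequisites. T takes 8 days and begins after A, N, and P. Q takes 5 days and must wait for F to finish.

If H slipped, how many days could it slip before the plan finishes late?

18

A→P→T = 8+6+8 = 22 sets the makespan at 22 days.
Longest path through H: 4 days (earliest finish 2, latest finish 20).
So H can slip 20 − 2 = 18 days.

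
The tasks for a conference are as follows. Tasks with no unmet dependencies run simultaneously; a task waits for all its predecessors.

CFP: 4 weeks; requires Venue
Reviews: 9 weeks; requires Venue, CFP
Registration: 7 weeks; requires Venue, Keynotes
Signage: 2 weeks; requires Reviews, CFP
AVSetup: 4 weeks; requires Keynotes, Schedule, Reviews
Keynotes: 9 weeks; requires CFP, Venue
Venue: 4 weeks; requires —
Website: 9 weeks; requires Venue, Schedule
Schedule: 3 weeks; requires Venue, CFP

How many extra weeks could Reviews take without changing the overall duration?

Critical path: Venue→CFP→Keynotes→Registration = 4+4+9+7 = 24, so the finish is 24 weeks.
The longest chain containing Reviews totals 21 weeks.
So Reviews can slip 20 − 17 = 3 weeks.

3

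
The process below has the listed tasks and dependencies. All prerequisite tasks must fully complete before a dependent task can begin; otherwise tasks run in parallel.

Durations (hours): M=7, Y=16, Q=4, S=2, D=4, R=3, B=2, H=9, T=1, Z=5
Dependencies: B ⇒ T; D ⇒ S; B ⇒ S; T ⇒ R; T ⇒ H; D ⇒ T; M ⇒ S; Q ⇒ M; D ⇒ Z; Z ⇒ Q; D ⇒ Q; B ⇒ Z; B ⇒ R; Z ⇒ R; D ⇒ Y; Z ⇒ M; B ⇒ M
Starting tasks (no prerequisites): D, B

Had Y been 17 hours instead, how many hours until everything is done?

22

The binding path is D→Z→Q→M→S = 4+5+4+7+2 = 22; finish at 22 hours.
Y is off the critical path — its longest chain is 20 hours, giving 2 of slack.
The critical path is still D→Z→Q→M→S; finish is now 22 hours.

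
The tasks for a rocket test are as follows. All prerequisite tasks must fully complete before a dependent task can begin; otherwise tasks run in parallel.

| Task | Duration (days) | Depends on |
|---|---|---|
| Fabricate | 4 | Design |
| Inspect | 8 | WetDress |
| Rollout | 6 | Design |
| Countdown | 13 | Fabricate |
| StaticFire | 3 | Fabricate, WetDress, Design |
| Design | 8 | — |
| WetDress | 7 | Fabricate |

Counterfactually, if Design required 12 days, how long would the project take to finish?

31

The binding path is Design→Fabricate→WetDress→Inspect = 8+4+7+8 = 27; finish at 27 days.
Design lies on that path, so at 12 days the path becomes 31 days.
No other chain overtakes it, so the finish is 31 days.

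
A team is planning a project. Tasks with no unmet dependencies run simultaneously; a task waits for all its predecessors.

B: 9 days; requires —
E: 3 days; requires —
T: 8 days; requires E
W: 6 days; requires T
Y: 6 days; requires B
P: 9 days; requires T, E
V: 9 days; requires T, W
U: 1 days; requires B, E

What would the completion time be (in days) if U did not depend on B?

Original critical path: E→T→W→V = 3+8+6+9 = 26 ⇒ 26 days.
Without B→U, U's earliest start moves from 9 to 3.
New critical path: E→T→W→V = 3+8+6+9 = 26 ⇒ 26 days.

26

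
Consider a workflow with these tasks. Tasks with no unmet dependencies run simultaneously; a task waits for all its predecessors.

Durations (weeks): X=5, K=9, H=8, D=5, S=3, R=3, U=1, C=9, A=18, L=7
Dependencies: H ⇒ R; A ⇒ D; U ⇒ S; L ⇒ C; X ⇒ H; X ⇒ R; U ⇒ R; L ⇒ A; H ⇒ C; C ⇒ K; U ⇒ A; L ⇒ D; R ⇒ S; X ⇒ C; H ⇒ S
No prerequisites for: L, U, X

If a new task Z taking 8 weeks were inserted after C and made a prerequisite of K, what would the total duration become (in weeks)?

Originally the job takes 31 weeks.
With Z inserted, K now waits for max(C, Z).
New critical path: X→H→C→Z→K = 5+8+9+8+9 = 39 ⇒ 39 weeks.

39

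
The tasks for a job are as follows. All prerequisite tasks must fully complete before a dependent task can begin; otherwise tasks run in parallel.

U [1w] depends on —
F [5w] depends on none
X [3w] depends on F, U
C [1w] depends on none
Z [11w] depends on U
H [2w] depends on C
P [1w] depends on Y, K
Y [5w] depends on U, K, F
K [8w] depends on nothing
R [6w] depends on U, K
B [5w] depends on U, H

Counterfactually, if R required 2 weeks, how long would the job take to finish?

The binding path is K→R = 8+6 = 14; finish at 14 weeks.
R lies on that path, so at 2 weeks the path becomes 10 weeks.
New critical path: K→Y→P = 8+5+1 = 14 ⇒ 14 weeks.

14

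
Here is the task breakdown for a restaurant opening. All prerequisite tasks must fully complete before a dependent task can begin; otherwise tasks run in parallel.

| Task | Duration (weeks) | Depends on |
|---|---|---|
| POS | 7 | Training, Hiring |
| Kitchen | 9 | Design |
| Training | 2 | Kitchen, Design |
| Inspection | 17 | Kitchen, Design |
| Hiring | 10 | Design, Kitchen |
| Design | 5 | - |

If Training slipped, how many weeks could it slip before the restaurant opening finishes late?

The longest chain is Design→Kitchen→Hiring→POS = 5+9+10+7 = 31; overall finish 31 weeks.
The longest chain containing Training totals 23 weeks.
Float = 31 − 23 = 8.

8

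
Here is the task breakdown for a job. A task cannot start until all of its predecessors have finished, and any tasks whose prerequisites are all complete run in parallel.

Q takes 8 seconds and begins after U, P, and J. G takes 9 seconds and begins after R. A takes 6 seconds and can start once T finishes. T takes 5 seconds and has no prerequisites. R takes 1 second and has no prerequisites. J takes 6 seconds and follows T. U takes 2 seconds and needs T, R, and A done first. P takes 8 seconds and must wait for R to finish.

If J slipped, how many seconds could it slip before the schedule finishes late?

2

T→A→U→Q = 5+6+2+8 = 21 sets the makespan at 21 seconds.
The longest chain containing J totals 19 seconds.
So J can slip 13 − 11 = 2 seconds.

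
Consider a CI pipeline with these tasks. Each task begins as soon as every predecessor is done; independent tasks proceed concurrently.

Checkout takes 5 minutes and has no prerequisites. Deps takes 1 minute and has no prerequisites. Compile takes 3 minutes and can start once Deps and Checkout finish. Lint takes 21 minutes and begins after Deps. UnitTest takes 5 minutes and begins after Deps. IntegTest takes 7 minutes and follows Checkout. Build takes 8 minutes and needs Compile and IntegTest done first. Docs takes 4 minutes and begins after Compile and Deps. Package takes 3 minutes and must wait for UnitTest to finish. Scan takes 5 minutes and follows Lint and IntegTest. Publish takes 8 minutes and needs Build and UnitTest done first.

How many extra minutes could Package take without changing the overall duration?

19

The longest chain is Checkout→IntegTest→Build→Publish = 5+7+8+8 = 28; overall finish 28 minutes.
Package finishes as early as 9 and must finish by 28.
Float = 28 − 9 = 19.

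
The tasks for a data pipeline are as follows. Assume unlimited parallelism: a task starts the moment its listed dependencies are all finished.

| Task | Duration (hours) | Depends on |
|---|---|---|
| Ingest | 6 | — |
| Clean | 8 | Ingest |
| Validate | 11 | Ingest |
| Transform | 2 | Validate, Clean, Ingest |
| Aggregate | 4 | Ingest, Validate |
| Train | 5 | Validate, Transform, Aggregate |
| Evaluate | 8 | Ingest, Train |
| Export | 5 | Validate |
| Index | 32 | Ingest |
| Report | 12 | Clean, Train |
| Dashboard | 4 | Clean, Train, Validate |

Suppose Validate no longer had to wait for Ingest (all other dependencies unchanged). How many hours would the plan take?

38

Original critical path: Ingest→Validate→Aggregate→Train→Report = 6+11+4+5+12 = 38 ⇒ 38 hours.
Without Ingest→Validate, Validate's earliest start moves from 6 to 0.
The longest chain is now Ingest→Index = 6+32 = 38, so the plan takes 38 hours.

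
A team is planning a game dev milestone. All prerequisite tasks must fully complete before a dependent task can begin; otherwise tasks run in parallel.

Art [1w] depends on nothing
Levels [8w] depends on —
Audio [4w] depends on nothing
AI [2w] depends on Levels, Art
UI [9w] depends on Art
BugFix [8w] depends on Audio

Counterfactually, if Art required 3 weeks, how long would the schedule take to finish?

12

The binding path is Audio→BugFix = 4+8 = 12; finish at 12 weeks.
The longest path through Art is only 10 weeks, so Art has float 2.
The binding chain switches to Art→UI = 3+9 = 12; finish 12 weeks.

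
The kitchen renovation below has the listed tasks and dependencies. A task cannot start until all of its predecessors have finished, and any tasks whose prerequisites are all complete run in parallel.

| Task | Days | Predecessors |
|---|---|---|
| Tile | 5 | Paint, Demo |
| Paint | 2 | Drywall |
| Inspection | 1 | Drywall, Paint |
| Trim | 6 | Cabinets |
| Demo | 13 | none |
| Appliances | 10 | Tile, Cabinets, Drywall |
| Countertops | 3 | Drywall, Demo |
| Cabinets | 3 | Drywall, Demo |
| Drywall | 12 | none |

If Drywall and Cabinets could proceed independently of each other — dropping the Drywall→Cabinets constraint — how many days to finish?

29

Original critical path: Drywall→Paint→Tile→Appliances = 12+2+5+10 = 29 ⇒ 29 days.
Dropping Drywall→Cabinets doesn't change Cabinets's earliest start (13); another predecessor still binds.
The longest chain is now Drywall→Paint→Tile→Appliances = 12+2+5+10 = 29, so the project takes 29 days.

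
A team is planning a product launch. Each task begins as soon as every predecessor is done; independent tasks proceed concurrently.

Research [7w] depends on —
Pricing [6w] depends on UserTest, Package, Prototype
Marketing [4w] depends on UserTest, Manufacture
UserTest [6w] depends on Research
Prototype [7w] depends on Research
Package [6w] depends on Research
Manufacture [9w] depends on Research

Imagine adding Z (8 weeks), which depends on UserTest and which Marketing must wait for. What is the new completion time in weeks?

25

Originally the schedule takes 20 weeks.
With Z inserted, Marketing now waits for max(UserTest, Manufacture, Z).
New critical path: Research→UserTest→Z→Marketing = 7+6+8+4 = 25 ⇒ 25 weeks.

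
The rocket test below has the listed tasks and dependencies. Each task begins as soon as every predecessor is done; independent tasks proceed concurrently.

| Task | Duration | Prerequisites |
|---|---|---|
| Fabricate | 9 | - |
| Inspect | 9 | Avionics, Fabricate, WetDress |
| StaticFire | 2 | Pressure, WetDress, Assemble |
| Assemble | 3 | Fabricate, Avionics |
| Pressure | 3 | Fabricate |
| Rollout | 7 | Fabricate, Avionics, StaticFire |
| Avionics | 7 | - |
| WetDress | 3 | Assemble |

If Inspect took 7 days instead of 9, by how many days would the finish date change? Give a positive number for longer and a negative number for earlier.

0

As given, the longest chain is Fabricate→Assemble→WetDress→Inspect = 9+3+3+9 = 24, so the finish is 24 days.
Since Inspect is critical, the -2 change carries straight to that chain (now 22 days).
The binding chain switches to Fabricate→Assemble→WetDress→StaticFire→Rollout = 9+3+3+2+7 = 24; finish 24 days.
Change in finish: 24 − 24 = +0 days.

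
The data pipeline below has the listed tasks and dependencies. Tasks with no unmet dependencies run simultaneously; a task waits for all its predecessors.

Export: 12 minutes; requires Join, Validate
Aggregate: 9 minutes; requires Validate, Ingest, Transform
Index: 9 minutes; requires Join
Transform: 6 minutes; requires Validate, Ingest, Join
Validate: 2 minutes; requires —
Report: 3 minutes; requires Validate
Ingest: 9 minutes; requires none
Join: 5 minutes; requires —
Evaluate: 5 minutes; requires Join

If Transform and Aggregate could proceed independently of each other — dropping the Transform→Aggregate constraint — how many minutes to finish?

18

With the dependency in place, Ingest→Transform→Aggregate = 9+6+9 = 24 sets the finish at 24 minutes.
Without Transform→Aggregate, Aggregate's earliest start moves from 15 to 9.
After: Ingest→Aggregate = 9+9 = 18 → 18 minutes.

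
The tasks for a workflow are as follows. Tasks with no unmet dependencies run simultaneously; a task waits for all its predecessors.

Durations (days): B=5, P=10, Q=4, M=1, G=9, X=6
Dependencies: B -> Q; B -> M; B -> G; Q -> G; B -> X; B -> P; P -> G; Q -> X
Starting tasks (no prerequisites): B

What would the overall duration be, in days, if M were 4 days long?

24

Actual critical path: B→P→G = 5+10+9 = 24 ⇒ 24 days.
The longest path through M is only 6 days, so M has float 18.
That remains the longest chain; total 24 days.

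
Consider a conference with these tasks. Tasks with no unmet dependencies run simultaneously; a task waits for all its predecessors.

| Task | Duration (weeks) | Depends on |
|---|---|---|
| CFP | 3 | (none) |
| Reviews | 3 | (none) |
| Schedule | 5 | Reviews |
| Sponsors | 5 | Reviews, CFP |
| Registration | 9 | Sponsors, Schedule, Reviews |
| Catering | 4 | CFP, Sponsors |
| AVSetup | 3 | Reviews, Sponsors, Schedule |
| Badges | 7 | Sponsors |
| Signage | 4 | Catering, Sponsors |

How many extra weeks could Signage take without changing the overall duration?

CFP→Sponsors→Registration = 3+5+9 = 17 sets the makespan at 17 weeks.
Signage finishes as early as 16 and must finish by 17.
Slack of Signage = 13 − 12 = 1 week.

1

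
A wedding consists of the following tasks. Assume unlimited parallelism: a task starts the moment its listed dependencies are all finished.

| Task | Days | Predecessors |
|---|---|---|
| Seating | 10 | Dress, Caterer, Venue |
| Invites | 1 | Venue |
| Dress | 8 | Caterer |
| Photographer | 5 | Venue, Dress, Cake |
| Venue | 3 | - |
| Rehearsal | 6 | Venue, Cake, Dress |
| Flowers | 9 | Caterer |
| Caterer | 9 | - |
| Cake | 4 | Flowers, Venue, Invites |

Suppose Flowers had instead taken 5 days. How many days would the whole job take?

As given, the longest chain is Caterer→Flowers→Cake→Rehearsal = 9+9+4+6 = 28, so the finish is 28 days.
Flowers is on the critical path; changing it to 5 makes that path 24 days.
The binding chain switches to Caterer→Dress→Seating = 9+8+10 = 27; finish 27 days.

27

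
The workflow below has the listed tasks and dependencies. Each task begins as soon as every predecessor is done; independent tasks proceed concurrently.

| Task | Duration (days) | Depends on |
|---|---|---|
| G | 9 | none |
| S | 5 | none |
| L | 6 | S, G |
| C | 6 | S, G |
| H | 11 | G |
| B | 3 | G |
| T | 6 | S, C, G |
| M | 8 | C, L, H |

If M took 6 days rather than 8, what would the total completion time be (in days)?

26

The binding path is G→H→M = 9+11+8 = 28; finish at 28 days.
Since M is critical, the -2 change carries straight to that chain (now 26 days).
That remains the longest chain; total 26 days.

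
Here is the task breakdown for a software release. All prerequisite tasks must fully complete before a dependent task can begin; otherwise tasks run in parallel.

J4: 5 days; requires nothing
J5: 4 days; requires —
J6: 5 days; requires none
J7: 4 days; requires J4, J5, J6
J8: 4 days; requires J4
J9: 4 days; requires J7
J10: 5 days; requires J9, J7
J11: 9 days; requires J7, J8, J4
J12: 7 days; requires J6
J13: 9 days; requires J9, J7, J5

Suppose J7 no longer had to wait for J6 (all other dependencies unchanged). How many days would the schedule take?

22

Original critical path: J4→J7→J9→J13 = 5+4+4+9 = 22 ⇒ 22 days.
Dropping J6→J7 doesn't change J7's earliest start (5); another predecessor still binds.
The longest chain is now J4→J7→J9→J13 = 5+4+4+9 = 22, so the schedule takes 22 days.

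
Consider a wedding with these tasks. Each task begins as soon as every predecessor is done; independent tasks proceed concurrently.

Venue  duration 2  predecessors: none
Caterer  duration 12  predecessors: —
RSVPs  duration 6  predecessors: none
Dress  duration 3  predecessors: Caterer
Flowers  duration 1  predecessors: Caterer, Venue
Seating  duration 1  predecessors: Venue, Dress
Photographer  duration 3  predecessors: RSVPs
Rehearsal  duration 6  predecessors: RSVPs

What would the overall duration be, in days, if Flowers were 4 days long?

As given, the longest chain is Caterer→Dress→Seating = 12+3+1 = 16, so the finish is 16 days.
Flowers is off the critical path — its longest chain is 13 days, giving 3 of slack.
That remains the longest chain; total 16 days.

16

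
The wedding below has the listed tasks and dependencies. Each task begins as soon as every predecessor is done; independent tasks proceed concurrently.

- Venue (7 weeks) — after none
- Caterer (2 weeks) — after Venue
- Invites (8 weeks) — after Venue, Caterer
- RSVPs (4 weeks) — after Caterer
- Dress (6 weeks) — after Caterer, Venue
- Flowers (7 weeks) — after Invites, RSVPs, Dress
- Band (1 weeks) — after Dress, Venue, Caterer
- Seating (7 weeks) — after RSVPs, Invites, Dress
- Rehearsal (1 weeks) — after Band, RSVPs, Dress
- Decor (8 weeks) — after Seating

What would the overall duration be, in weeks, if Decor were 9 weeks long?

Actual critical path: Venue→Caterer→Invites→Seating→Decor = 7+2+8+7+8 = 32 ⇒ 32 weeks.
Decor is on the critical path; changing it to 9 makes that path 33 weeks.
No other chain overtakes it, so the finish is 33 weeks.

33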